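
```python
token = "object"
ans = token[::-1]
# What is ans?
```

token has length 6. The slice token[::-1] selects indices [5, 4, 3, 2, 1, 0] (5->'t', 4->'c', 3->'e', 2->'j', 1->'b', 0->'o'), giving 'tcejbo'.

'tcejbo'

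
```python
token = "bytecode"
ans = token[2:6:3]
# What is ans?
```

token has length 8. The slice token[2:6:3] selects indices [2, 5] (2->'t', 5->'o'), giving 'to'.

'to'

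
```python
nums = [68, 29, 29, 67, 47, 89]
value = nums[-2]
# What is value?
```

nums has length 6. Negative index -2 maps to positive index 6 + (-2) = 4. nums[4] = 47.

47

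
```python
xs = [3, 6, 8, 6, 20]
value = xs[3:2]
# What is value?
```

xs has length 5. The slice xs[3:2] resolves to an empty index range, so the result is [].

[]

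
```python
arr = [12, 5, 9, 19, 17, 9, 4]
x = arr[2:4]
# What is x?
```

arr has length 7. The slice arr[2:4] selects indices [2, 3] (2->9, 3->19), giving [9, 19].

[9, 19]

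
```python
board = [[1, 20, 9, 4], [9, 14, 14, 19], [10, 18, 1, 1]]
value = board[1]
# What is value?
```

board has 3 rows. Row 1 is [9, 14, 14, 19].

[9, 14, 14, 19]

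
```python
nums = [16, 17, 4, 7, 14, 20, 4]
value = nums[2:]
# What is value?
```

nums has length 7. The slice nums[2:] selects indices [2, 3, 4, 5, 6] (2->4, 3->7, 4->14, 5->20, 6->4), giving [4, 7, 14, 20, 4].

[4, 7, 14, 20, 4]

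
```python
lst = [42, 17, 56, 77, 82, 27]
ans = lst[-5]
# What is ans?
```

lst has length 6. Negative index -5 maps to positive index 6 + (-5) = 1. lst[1] = 17.

17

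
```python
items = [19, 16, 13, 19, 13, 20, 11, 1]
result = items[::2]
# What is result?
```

items has length 8. The slice items[::2] selects indices [0, 2, 4, 6] (0->19, 2->13, 4->13, 6->11), giving [19, 13, 13, 11].

[19, 13, 13, 11]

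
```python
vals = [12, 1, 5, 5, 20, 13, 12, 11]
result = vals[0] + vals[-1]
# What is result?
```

vals has length 8. vals[0] = 12.
vals has length 8. Negative index -1 maps to positive index 8 + (-1) = 7. vals[7] = 11.
Sum: 12 + 11 = 23.

23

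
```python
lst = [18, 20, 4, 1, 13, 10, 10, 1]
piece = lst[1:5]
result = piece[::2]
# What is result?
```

lst has length 8. The slice lst[1:5] selects indices [1, 2, 3, 4] (1->20, 2->4, 3->1, 4->13), giving [20, 4, 1, 13]. So piece = [20, 4, 1, 13]. piece has length 4. The slice piece[::2] selects indices [0, 2] (0->20, 2->1), giving [20, 1].

[20, 1]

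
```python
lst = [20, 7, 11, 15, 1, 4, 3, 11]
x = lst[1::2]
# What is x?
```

lst has length 8. The slice lst[1::2] selects indices [1, 3, 5, 7] (1->7, 3->15, 5->4, 7->11), giving [7, 15, 4, 11].

[7, 15, 4, 11]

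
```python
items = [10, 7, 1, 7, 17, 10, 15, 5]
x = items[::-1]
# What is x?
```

items has length 8. The slice items[::-1] selects indices [7, 6, 5, 4, 3, 2, 1, 0] (7->5, 6->15, 5->10, 4->17, 3->7, 2->1, 1->7, 0->10), giving [5, 15, 10, 17, 7, 1, 7, 10].

[5, 15, 10, 17, 7, 1, 7, 10]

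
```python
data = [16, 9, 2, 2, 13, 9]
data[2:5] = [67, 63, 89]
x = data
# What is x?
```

data starts as [16, 9, 2, 2, 13, 9] (length 6). The slice data[2:5] covers indices [2, 3, 4] with values [2, 2, 13]. Replacing that slice with [67, 63, 89] (same length) produces [16, 9, 67, 63, 89, 9].

[16, 9, 67, 63, 89, 9]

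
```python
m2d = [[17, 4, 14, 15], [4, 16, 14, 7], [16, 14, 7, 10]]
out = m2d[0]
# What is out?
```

m2d has 3 rows. Row 0 is [17, 4, 14, 15].

[17, 4, 14, 15]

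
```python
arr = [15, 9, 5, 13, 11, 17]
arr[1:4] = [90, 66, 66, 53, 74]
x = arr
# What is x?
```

arr starts as [15, 9, 5, 13, 11, 17] (length 6). The slice arr[1:4] covers indices [1, 2, 3] with values [9, 5, 13]. Replacing that slice with [90, 66, 66, 53, 74] (different length) produces [15, 90, 66, 66, 53, 74, 11, 17].

[15, 90, 66, 66, 53, 74, 11, 17]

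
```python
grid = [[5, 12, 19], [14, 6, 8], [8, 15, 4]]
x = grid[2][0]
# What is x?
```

grid[2] = [8, 15, 4]. Taking column 0 of that row yields 8.

8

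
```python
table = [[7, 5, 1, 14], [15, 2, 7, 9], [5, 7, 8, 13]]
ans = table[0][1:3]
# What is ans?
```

table[0] = [7, 5, 1, 14]. table[0] has length 4. The slice table[0][1:3] selects indices [1, 2] (1->5, 2->1), giving [5, 1].

[5, 1]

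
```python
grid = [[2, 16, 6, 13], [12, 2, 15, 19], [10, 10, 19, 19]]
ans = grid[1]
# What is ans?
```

grid has 3 rows. Row 1 is [12, 2, 15, 19].

[12, 2, 15, 19]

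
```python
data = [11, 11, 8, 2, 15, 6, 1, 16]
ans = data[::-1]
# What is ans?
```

data has length 8. The slice data[::-1] selects indices [7, 6, 5, 4, 3, 2, 1, 0] (7->16, 6->1, 5->6, 4->15, 3->2, 2->8, 1->11, 0->11), giving [16, 1, 6, 15, 2, 8, 11, 11].

[16, 1, 6, 15, 2, 8, 11, 11]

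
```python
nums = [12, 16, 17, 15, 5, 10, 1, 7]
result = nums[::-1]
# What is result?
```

nums has length 8. The slice nums[::-1] selects indices [7, 6, 5, 4, 3, 2, 1, 0] (7->7, 6->1, 5->10, 4->5, 3->15, 2->17, 1->16, 0->12), giving [7, 1, 10, 5, 15, 17, 16, 12].

[7, 1, 10, 5, 15, 17, 16, 12]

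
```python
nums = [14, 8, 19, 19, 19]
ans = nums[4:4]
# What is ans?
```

nums has length 5. The slice nums[4:4] resolves to an empty index range, so the result is [].

[]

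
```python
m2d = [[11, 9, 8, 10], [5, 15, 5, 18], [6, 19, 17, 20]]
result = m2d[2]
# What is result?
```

m2d has 3 rows. Row 2 is [6, 19, 17, 20].

[6, 19, 17, 20]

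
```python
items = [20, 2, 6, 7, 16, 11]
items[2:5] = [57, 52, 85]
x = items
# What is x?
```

items starts as [20, 2, 6, 7, 16, 11] (length 6). The slice items[2:5] covers indices [2, 3, 4] with values [6, 7, 16]. Replacing that slice with [57, 52, 85] (same length) produces [20, 2, 57, 52, 85, 11].

[20, 2, 57, 52, 85, 11]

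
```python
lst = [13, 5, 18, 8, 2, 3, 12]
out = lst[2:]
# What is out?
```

lst has length 7. The slice lst[2:] selects indices [2, 3, 4, 5, 6] (2->18, 3->8, 4->2, 5->3, 6->12), giving [18, 8, 2, 3, 12].

[18, 8, 2, 3, 12]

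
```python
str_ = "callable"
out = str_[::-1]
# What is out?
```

str_ has length 8. The slice str_[::-1] selects indices [7, 6, 5, 4, 3, 2, 1, 0] (7->'e', 6->'l', 5->'b', 4->'a', 3->'l', 2->'l', 1->'a', 0->'c'), giving 'elballac'.

'elballac'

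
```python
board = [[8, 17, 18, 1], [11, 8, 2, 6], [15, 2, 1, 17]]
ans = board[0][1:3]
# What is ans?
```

board[0] = [8, 17, 18, 1]. board[0] has length 4. The slice board[0][1:3] selects indices [1, 2] (1->17, 2->18), giving [17, 18].

[17, 18]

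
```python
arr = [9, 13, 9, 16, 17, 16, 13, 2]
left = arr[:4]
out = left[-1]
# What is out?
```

arr has length 8. The slice arr[:4] selects indices [0, 1, 2, 3] (0->9, 1->13, 2->9, 3->16), giving [9, 13, 9, 16]. So left = [9, 13, 9, 16]. Then left[-1] = 16.

16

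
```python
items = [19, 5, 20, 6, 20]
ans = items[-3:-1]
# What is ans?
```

items has length 5. The slice items[-3:-1] selects indices [2, 3] (2->20, 3->6), giving [20, 6].

[20, 6]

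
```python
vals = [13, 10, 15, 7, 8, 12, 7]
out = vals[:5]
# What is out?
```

vals has length 7. The slice vals[:5] selects indices [0, 1, 2, 3, 4] (0->13, 1->10, 2->15, 3->7, 4->8), giving [13, 10, 15, 7, 8].

[13, 10, 15, 7, 8]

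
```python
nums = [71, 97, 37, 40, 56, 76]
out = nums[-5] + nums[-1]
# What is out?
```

nums has length 6. Negative index -5 maps to positive index 6 + (-5) = 1. nums[1] = 97.
nums has length 6. Negative index -1 maps to positive index 6 + (-1) = 5. nums[5] = 76.
Sum: 97 + 76 = 173.

173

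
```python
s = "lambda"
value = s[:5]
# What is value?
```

s has length 6. The slice s[:5] selects indices [0, 1, 2, 3, 4] (0->'l', 1->'a', 2->'m', 3->'b', 4->'d'), giving 'lambd'.

'lambd'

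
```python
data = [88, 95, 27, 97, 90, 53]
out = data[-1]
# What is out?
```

data has length 6. Negative index -1 maps to positive index 6 + (-1) = 5. data[5] = 53.

53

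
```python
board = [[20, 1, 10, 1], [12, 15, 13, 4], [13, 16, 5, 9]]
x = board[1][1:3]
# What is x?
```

board[1] = [12, 15, 13, 4]. board[1] has length 4. The slice board[1][1:3] selects indices [1, 2] (1->15, 2->13), giving [15, 13].

[15, 13]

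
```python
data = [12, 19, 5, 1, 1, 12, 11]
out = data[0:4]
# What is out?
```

data has length 7. The slice data[0:4] selects indices [0, 1, 2, 3] (0->12, 1->19, 2->5, 3->1), giving [12, 19, 5, 1].

[12, 19, 5, 1]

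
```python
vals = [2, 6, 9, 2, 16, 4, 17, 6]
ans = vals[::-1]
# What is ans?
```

vals has length 8. The slice vals[::-1] selects indices [7, 6, 5, 4, 3, 2, 1, 0] (7->6, 6->17, 5->4, 4->16, 3->2, 2->9, 1->6, 0->2), giving [6, 17, 4, 16, 2, 9, 6, 2].

[6, 17, 4, 16, 2, 9, 6, 2]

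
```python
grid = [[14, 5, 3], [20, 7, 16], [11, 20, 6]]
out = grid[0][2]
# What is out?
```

grid[0] = [14, 5, 3]. Taking column 2 of that row yields 3.

3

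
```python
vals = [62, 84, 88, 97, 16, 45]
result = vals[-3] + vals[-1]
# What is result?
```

vals has length 6. Negative index -3 maps to positive index 6 + (-3) = 3. vals[3] = 97.
vals has length 6. Negative index -1 maps to positive index 6 + (-1) = 5. vals[5] = 45.
Sum: 97 + 45 = 142.

142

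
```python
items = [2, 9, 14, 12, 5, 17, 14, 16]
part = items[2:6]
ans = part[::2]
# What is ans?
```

items has length 8. The slice items[2:6] selects indices [2, 3, 4, 5] (2->14, 3->12, 4->5, 5->17), giving [14, 12, 5, 17]. So part = [14, 12, 5, 17]. part has length 4. The slice part[::2] selects indices [0, 2] (0->14, 2->5), giving [14, 5].

[14, 5]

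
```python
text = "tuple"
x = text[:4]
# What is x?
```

text has length 5. The slice text[:4] selects indices [0, 1, 2, 3] (0->'t', 1->'u', 2->'p', 3->'l'), giving 'tupl'.

'tupl'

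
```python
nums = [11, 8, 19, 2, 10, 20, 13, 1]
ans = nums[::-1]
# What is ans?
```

nums has length 8. The slice nums[::-1] selects indices [7, 6, 5, 4, 3, 2, 1, 0] (7->1, 6->13, 5->20, 4->10, 3->2, 2->19, 1->8, 0->11), giving [1, 13, 20, 10, 2, 19, 8, 11].

[1, 13, 20, 10, 2, 19, 8, 11]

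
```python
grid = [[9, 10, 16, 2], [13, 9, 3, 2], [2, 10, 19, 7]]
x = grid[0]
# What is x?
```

grid has 3 rows. Row 0 is [9, 10, 16, 2].

[9, 10, 16, 2]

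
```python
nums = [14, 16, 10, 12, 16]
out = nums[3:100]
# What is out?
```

nums has length 5. The slice nums[3:100] selects indices [3, 4] (3->12, 4->16), giving [12, 16].

[12, 16]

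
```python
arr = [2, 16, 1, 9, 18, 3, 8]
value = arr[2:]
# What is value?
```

arr has length 7. The slice arr[2:] selects indices [2, 3, 4, 5, 6] (2->1, 3->9, 4->18, 5->3, 6->8), giving [1, 9, 18, 3, 8].

[1, 9, 18, 3, 8]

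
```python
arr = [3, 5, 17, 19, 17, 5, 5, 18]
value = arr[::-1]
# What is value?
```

arr has length 8. The slice arr[::-1] selects indices [7, 6, 5, 4, 3, 2, 1, 0] (7->18, 6->5, 5->5, 4->17, 3->19, 2->17, 1->5, 0->3), giving [18, 5, 5, 17, 19, 17, 5, 3].

[18, 5, 5, 17, 19, 17, 5, 3]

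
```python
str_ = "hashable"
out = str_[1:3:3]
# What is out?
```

str_ has length 8. The slice str_[1:3:3] selects indices [1] (1->'a'), giving 'a'.

'a'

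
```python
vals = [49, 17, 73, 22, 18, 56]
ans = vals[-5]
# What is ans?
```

vals has length 6. Negative index -5 maps to positive index 6 + (-5) = 1. vals[1] = 17.

17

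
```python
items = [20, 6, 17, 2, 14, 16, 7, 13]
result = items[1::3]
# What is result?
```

items has length 8. The slice items[1::3] selects indices [1, 4, 7] (1->6, 4->14, 7->13), giving [6, 14, 13].

[6, 14, 13]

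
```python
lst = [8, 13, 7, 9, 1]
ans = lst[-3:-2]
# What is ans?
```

lst has length 5. The slice lst[-3:-2] selects indices [2] (2->7), giving [7].

[7]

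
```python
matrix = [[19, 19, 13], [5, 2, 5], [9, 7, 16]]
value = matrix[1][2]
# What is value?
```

matrix[1] = [5, 2, 5]. Taking column 2 of that row yields 5.

5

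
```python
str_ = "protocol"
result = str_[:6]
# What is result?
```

str_ has length 8. The slice str_[:6] selects indices [0, 1, 2, 3, 4, 5] (0->'p', 1->'r', 2->'o', 3->'t', 4->'o', 5->'c'), giving 'protoc'.

'protoc'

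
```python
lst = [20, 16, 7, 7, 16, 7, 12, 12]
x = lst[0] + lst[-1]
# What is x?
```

lst has length 8. lst[0] = 20.
lst has length 8. Negative index -1 maps to positive index 8 + (-1) = 7. lst[7] = 12.
Sum: 20 + 12 = 32.

32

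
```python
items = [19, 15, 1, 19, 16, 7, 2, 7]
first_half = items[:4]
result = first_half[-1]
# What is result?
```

items has length 8. The slice items[:4] selects indices [0, 1, 2, 3] (0->19, 1->15, 2->1, 3->19), giving [19, 15, 1, 19]. So first_half = [19, 15, 1, 19]. Then first_half[-1] = 19.

19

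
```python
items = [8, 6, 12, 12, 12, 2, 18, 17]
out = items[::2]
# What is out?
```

items has length 8. The slice items[::2] selects indices [0, 2, 4, 6] (0->8, 2->12, 4->12, 6->18), giving [8, 12, 12, 18].

[8, 12, 12, 18]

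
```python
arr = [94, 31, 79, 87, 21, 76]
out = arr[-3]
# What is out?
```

arr has length 6. Negative index -3 maps to positive index 6 + (-3) = 3. arr[3] = 87.

87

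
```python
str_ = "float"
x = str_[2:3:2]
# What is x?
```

str_ has length 5. The slice str_[2:3:2] selects indices [2] (2->'o'), giving 'o'.

'o'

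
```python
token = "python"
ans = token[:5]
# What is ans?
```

token has length 6. The slice token[:5] selects indices [0, 1, 2, 3, 4] (0->'p', 1->'y', 2->'t', 3->'h', 4->'o'), giving 'pytho'.

'pytho'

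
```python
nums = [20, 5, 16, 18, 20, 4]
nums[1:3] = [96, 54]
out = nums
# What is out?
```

nums starts as [20, 5, 16, 18, 20, 4] (length 6). The slice nums[1:3] covers indices [1, 2] with values [5, 16]. Replacing that slice with [96, 54] (same length) produces [20, 96, 54, 18, 20, 4].

[20, 96, 54, 18, 20, 4]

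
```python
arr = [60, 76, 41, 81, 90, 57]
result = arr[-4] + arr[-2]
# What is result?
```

arr has length 6. Negative index -4 maps to positive index 6 + (-4) = 2. arr[2] = 41.
arr has length 6. Negative index -2 maps to positive index 6 + (-2) = 4. arr[4] = 90.
Sum: 41 + 90 = 131.

131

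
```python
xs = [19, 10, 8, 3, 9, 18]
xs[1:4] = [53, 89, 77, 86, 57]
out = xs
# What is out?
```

xs starts as [19, 10, 8, 3, 9, 18] (length 6). The slice xs[1:4] covers indices [1, 2, 3] with values [10, 8, 3]. Replacing that slice with [53, 89, 77, 86, 57] (different length) produces [19, 53, 89, 77, 86, 57, 9, 18].

[19, 53, 89, 77, 86, 57, 9, 18]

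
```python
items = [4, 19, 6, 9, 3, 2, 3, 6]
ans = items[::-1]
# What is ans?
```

items has length 8. The slice items[::-1] selects indices [7, 6, 5, 4, 3, 2, 1, 0] (7->6, 6->3, 5->2, 4->3, 3->9, 2->6, 1->19, 0->4), giving [6, 3, 2, 3, 9, 6, 19, 4].

[6, 3, 2, 3, 9, 6, 19, 4]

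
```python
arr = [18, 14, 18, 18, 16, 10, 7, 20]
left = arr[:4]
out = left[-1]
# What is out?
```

arr has length 8. The slice arr[:4] selects indices [0, 1, 2, 3] (0->18, 1->14, 2->18, 3->18), giving [18, 14, 18, 18]. So left = [18, 14, 18, 18]. Then left[-1] = 18.

18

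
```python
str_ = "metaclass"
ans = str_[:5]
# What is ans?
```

str_ has length 9. The slice str_[:5] selects indices [0, 1, 2, 3, 4] (0->'m', 1->'e', 2->'t', 3->'a', 4->'c'), giving 'metac'.

'metac'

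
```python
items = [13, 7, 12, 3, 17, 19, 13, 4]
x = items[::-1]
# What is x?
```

items has length 8. The slice items[::-1] selects indices [7, 6, 5, 4, 3, 2, 1, 0] (7->4, 6->13, 5->19, 4->17, 3->3, 2->12, 1->7, 0->13), giving [4, 13, 19, 17, 3, 12, 7, 13].

[4, 13, 19, 17, 3, 12, 7, 13]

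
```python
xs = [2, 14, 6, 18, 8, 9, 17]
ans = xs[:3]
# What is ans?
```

xs has length 7. The slice xs[:3] selects indices [0, 1, 2] (0->2, 1->14, 2->6), giving [2, 14, 6].

[2, 14, 6]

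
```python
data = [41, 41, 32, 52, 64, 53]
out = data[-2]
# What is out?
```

data has length 6. Negative index -2 maps to positive index 6 + (-2) = 4. data[4] = 64.

64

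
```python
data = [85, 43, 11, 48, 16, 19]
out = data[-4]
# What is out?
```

data has length 6. Negative index -4 maps to positive index 6 + (-4) = 2. data[2] = 11.

11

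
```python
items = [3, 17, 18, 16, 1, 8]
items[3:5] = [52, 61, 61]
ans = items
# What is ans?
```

items starts as [3, 17, 18, 16, 1, 8] (length 6). The slice items[3:5] covers indices [3, 4] with values [16, 1]. Replacing that slice with [52, 61, 61] (different length) produces [3, 17, 18, 52, 61, 61, 8].

[3, 17, 18, 52, 61, 61, 8]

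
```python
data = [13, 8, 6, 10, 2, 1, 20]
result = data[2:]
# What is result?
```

data has length 7. The slice data[2:] selects indices [2, 3, 4, 5, 6] (2->6, 3->10, 4->2, 5->1, 6->20), giving [6, 10, 2, 1, 20].

[6, 10, 2, 1, 20]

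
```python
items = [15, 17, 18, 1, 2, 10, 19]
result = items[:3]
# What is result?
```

items has length 7. The slice items[:3] selects indices [0, 1, 2] (0->15, 1->17, 2->18), giving [15, 17, 18].

[15, 17, 18]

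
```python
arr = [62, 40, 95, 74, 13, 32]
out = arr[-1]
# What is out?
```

arr has length 6. Negative index -1 maps to positive index 6 + (-1) = 5. arr[5] = 32.

32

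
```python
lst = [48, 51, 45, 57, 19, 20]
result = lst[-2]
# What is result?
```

lst has length 6. Negative index -2 maps to positive index 6 + (-2) = 4. lst[4] = 19.

19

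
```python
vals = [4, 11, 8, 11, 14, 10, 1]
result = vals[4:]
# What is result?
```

vals has length 7. The slice vals[4:] selects indices [4, 5, 6] (4->14, 5->10, 6->1), giving [14, 10, 1].

[14, 10, 1]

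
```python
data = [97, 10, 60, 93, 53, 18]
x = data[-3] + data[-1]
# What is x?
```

data has length 6. Negative index -3 maps to positive index 6 + (-3) = 3. data[3] = 93.
data has length 6. Negative index -1 maps to positive index 6 + (-1) = 5. data[5] = 18.
Sum: 93 + 18 = 111.

111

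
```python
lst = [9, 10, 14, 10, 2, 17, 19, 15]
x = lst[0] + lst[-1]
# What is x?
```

lst has length 8. lst[0] = 9.
lst has length 8. Negative index -1 maps to positive index 8 + (-1) = 7. lst[7] = 15.
Sum: 9 + 15 = 24.

24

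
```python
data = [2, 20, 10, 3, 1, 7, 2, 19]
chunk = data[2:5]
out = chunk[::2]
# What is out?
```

data has length 8. The slice data[2:5] selects indices [2, 3, 4] (2->10, 3->3, 4->1), giving [10, 3, 1]. So chunk = [10, 3, 1]. chunk has length 3. The slice chunk[::2] selects indices [0, 2] (0->10, 2->1), giving [10, 1].

[10, 1]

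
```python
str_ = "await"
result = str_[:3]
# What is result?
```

str_ has length 5. The slice str_[:3] selects indices [0, 1, 2] (0->'a', 1->'w', 2->'a'), giving 'awa'.

'awa'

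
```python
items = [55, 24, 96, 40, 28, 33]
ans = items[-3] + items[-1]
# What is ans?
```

items has length 6. Negative index -3 maps to positive index 6 + (-3) = 3. items[3] = 40.
items has length 6. Negative index -1 maps to positive index 6 + (-1) = 5. items[5] = 33.
Sum: 40 + 33 = 73.

73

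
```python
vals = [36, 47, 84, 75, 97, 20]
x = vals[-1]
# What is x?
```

vals has length 6. Negative index -1 maps to positive index 6 + (-1) = 5. vals[5] = 20.

20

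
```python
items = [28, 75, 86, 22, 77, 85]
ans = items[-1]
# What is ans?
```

items has length 6. Negative index -1 maps to positive index 6 + (-1) = 5. items[5] = 85.

85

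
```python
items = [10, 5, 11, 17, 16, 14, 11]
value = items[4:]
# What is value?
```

items has length 7. The slice items[4:] selects indices [4, 5, 6] (4->16, 5->14, 6->11), giving [16, 14, 11].

[16, 14, 11]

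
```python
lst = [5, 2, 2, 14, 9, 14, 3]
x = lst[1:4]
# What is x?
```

lst has length 7. The slice lst[1:4] selects indices [1, 2, 3] (1->2, 2->2, 3->14), giving [2, 2, 14].

[2, 2, 14]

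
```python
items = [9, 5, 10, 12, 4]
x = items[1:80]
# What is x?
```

items has length 5. The slice items[1:80] selects indices [1, 2, 3, 4] (1->5, 2->10, 3->12, 4->4), giving [5, 10, 12, 4].

[5, 10, 12, 4]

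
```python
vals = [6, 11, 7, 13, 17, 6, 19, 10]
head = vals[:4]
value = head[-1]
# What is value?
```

vals has length 8. The slice vals[:4] selects indices [0, 1, 2, 3] (0->6, 1->11, 2->7, 3->13), giving [6, 11, 7, 13]. So head = [6, 11, 7, 13]. Then head[-1] = 13.

13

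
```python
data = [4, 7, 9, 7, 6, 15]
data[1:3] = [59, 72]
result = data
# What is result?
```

data starts as [4, 7, 9, 7, 6, 15] (length 6). The slice data[1:3] covers indices [1, 2] with values [7, 9]. Replacing that slice with [59, 72] (same length) produces [4, 59, 72, 7, 6, 15].

[4, 59, 72, 7, 6, 15]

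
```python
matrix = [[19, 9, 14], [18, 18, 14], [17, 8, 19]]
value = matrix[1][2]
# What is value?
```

matrix[1] = [18, 18, 14]. Taking column 2 of that row yields 14.

14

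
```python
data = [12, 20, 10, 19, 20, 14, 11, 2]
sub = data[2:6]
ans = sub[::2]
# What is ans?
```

data has length 8. The slice data[2:6] selects indices [2, 3, 4, 5] (2->10, 3->19, 4->20, 5->14), giving [10, 19, 20, 14]. So sub = [10, 19, 20, 14]. sub has length 4. The slice sub[::2] selects indices [0, 2] (0->10, 2->20), giving [10, 20].

[10, 20]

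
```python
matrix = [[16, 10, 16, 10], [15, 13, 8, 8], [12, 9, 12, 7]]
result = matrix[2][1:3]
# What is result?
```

matrix[2] = [12, 9, 12, 7]. matrix[2] has length 4. The slice matrix[2][1:3] selects indices [1, 2] (1->9, 2->12), giving [9, 12].

[9, 12]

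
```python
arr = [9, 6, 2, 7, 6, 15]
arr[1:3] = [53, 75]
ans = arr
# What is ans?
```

arr starts as [9, 6, 2, 7, 6, 15] (length 6). The slice arr[1:3] covers indices [1, 2] with values [6, 2]. Replacing that slice with [53, 75] (same length) produces [9, 53, 75, 7, 6, 15].

[9, 53, 75, 7, 6, 15]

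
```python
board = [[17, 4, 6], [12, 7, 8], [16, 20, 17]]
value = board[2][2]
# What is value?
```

board[2] = [16, 20, 17]. Taking column 2 of that row yields 17.

17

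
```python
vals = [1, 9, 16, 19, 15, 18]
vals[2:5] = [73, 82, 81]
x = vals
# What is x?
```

vals starts as [1, 9, 16, 19, 15, 18] (length 6). The slice vals[2:5] covers indices [2, 3, 4] with values [16, 19, 15]. Replacing that slice with [73, 82, 81] (same length) produces [1, 9, 73, 82, 81, 18].

[1, 9, 73, 82, 81, 18]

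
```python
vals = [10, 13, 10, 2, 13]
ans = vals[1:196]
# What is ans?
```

vals has length 5. The slice vals[1:196] selects indices [1, 2, 3, 4] (1->13, 2->10, 3->2, 4->13), giving [13, 10, 2, 13].

[13, 10, 2, 13]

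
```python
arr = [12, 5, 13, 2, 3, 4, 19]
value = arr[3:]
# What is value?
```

arr has length 7. The slice arr[3:] selects indices [3, 4, 5, 6] (3->2, 4->3, 5->4, 6->19), giving [2, 3, 4, 19].

[2, 3, 4, 19]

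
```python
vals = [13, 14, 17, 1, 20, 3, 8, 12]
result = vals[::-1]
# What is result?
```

vals has length 8. The slice vals[::-1] selects indices [7, 6, 5, 4, 3, 2, 1, 0] (7->12, 6->8, 5->3, 4->20, 3->1, 2->17, 1->14, 0->13), giving [12, 8, 3, 20, 1, 17, 14, 13].

[12, 8, 3, 20, 1, 17, 14, 13]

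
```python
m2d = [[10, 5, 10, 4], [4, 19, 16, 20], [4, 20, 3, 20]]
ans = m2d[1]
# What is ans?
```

m2d has 3 rows. Row 1 is [4, 19, 16, 20].

[4, 19, 16, 20]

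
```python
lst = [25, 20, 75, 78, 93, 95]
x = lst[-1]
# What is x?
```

lst has length 6. Negative index -1 maps to positive index 6 + (-1) = 5. lst[5] = 95.

95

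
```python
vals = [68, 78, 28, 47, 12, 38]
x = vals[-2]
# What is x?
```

vals has length 6. Negative index -2 maps to positive index 6 + (-2) = 4. vals[4] = 12.

12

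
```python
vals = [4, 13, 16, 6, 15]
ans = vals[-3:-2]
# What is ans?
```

vals has length 5. The slice vals[-3:-2] selects indices [2] (2->16), giving [16].

[16]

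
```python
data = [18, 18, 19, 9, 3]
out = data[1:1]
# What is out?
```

data has length 5. The slice data[1:1] resolves to an empty index range, so the result is [].

[]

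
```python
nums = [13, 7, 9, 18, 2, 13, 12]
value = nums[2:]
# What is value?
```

nums has length 7. The slice nums[2:] selects indices [2, 3, 4, 5, 6] (2->9, 3->18, 4->2, 5->13, 6->12), giving [9, 18, 2, 13, 12].

[9, 18, 2, 13, 12]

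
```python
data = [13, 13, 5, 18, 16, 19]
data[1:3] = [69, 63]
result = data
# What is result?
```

data starts as [13, 13, 5, 18, 16, 19] (length 6). The slice data[1:3] covers indices [1, 2] with values [13, 5]. Replacing that slice with [69, 63] (same length) produces [13, 69, 63, 18, 16, 19].

[13, 69, 63, 18, 16, 19]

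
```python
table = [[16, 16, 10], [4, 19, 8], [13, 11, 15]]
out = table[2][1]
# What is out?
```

table[2] = [13, 11, 15]. Taking column 1 of that row yields 11.

11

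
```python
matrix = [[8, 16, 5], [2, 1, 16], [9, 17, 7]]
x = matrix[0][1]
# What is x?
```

matrix[0] = [8, 16, 5]. Taking column 1 of that row yields 16.

16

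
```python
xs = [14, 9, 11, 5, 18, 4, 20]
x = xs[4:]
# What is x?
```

xs has length 7. The slice xs[4:] selects indices [4, 5, 6] (4->18, 5->4, 6->20), giving [18, 4, 20].

[18, 4, 20]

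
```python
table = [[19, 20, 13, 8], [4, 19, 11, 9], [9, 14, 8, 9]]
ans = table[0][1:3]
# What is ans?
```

table[0] = [19, 20, 13, 8]. table[0] has length 4. The slice table[0][1:3] selects indices [1, 2] (1->20, 2->13), giving [20, 13].

[20, 13]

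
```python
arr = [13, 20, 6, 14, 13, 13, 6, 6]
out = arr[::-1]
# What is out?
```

arr has length 8. The slice arr[::-1] selects indices [7, 6, 5, 4, 3, 2, 1, 0] (7->6, 6->6, 5->13, 4->13, 3->14, 2->6, 1->20, 0->13), giving [6, 6, 13, 13, 14, 6, 20, 13].

[6, 6, 13, 13, 14, 6, 20, 13]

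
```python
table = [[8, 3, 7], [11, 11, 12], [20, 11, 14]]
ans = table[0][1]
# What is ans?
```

table[0] = [8, 3, 7]. Taking column 1 of that row yields 3.

3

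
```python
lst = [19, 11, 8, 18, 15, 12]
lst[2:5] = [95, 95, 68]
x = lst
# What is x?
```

lst starts as [19, 11, 8, 18, 15, 12] (length 6). The slice lst[2:5] covers indices [2, 3, 4] with values [8, 18, 15]. Replacing that slice with [95, 95, 68] (same length) produces [19, 11, 95, 95, 68, 12].

[19, 11, 95, 95, 68, 12]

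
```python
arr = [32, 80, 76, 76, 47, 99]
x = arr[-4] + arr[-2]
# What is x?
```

arr has length 6. Negative index -4 maps to positive index 6 + (-4) = 2. arr[2] = 76.
arr has length 6. Negative index -2 maps to positive index 6 + (-2) = 4. arr[4] = 47.
Sum: 76 + 47 = 123.

123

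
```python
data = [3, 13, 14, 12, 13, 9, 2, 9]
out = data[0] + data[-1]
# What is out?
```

data has length 8. data[0] = 3.
data has length 8. Negative index -1 maps to positive index 8 + (-1) = 7. data[7] = 9.
Sum: 3 + 9 = 12.

12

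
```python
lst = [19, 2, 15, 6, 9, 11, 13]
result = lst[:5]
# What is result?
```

lst has length 7. The slice lst[:5] selects indices [0, 1, 2, 3, 4] (0->19, 1->2, 2->15, 3->6, 4->9), giving [19, 2, 15, 6, 9].

[19, 2, 15, 6, 9]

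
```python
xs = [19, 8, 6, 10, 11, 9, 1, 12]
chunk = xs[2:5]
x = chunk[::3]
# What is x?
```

xs has length 8. The slice xs[2:5] selects indices [2, 3, 4] (2->6, 3->10, 4->11), giving [6, 10, 11]. So chunk = [6, 10, 11]. chunk has length 3. The slice chunk[::3] selects indices [0] (0->6), giving [6].

[6]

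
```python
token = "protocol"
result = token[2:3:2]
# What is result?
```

token has length 8. The slice token[2:3:2] selects indices [2] (2->'o'), giving 'o'.

'o'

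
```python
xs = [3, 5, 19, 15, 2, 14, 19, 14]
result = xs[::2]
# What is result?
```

xs has length 8. The slice xs[::2] selects indices [0, 2, 4, 6] (0->3, 2->19, 4->2, 6->19), giving [3, 19, 2, 19].

[3, 19, 2, 19]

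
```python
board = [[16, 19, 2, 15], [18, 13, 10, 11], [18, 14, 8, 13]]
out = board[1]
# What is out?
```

board has 3 rows. Row 1 is [18, 13, 10, 11].

[18, 13, 10, 11]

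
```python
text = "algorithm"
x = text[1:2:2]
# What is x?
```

text has length 9. The slice text[1:2:2] selects indices [1] (1->'l'), giving 'l'.

'l'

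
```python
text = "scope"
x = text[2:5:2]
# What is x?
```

text has length 5. The slice text[2:5:2] selects indices [2, 4] (2->'o', 4->'e'), giving 'oe'.

'oe'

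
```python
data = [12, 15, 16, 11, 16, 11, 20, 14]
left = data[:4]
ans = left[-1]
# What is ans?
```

data has length 8. The slice data[:4] selects indices [0, 1, 2, 3] (0->12, 1->15, 2->16, 3->11), giving [12, 15, 16, 11]. So left = [12, 15, 16, 11]. Then left[-1] = 11.

11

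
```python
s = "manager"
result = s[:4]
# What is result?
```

s has length 7. The slice s[:4] selects indices [0, 1, 2, 3] (0->'m', 1->'a', 2->'n', 3->'a'), giving 'mana'.

'mana'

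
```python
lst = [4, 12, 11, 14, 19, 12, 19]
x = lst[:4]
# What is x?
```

lst has length 7. The slice lst[:4] selects indices [0, 1, 2, 3] (0->4, 1->12, 2->11, 3->14), giving [4, 12, 11, 14].

[4, 12, 11, 14]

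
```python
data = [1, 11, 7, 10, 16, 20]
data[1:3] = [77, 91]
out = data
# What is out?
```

data starts as [1, 11, 7, 10, 16, 20] (length 6). The slice data[1:3] covers indices [1, 2] with values [11, 7]. Replacing that slice with [77, 91] (same length) produces [1, 77, 91, 10, 16, 20].

[1, 77, 91, 10, 16, 20]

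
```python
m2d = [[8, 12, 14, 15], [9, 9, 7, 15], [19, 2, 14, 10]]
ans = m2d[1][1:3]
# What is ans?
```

m2d[1] = [9, 9, 7, 15]. m2d[1] has length 4. The slice m2d[1][1:3] selects indices [1, 2] (1->9, 2->7), giving [9, 7].

[9, 7]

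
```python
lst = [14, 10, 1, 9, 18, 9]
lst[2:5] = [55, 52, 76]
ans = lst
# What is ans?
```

lst starts as [14, 10, 1, 9, 18, 9] (length 6). The slice lst[2:5] covers indices [2, 3, 4] with values [1, 9, 18]. Replacing that slice with [55, 52, 76] (same length) produces [14, 10, 55, 52, 76, 9].

[14, 10, 55, 52, 76, 9]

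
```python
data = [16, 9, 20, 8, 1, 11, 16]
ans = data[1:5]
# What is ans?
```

data has length 7. The slice data[1:5] selects indices [1, 2, 3, 4] (1->9, 2->20, 3->8, 4->1), giving [9, 20, 8, 1].

[9, 20, 8, 1]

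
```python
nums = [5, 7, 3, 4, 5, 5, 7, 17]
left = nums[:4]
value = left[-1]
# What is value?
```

nums has length 8. The slice nums[:4] selects indices [0, 1, 2, 3] (0->5, 1->7, 2->3, 3->4), giving [5, 7, 3, 4]. So left = [5, 7, 3, 4]. Then left[-1] = 4.

4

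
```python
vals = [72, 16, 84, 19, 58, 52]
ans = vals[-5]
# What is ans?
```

vals has length 6. Negative index -5 maps to positive index 6 + (-5) = 1. vals[1] = 16.

16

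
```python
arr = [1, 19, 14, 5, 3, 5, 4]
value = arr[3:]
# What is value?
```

arr has length 7. The slice arr[3:] selects indices [3, 4, 5, 6] (3->5, 4->3, 5->5, 6->4), giving [5, 3, 5, 4].

[5, 3, 5, 4]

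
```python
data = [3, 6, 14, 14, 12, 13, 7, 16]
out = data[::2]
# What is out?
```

data has length 8. The slice data[::2] selects indices [0, 2, 4, 6] (0->3, 2->14, 4->12, 6->7), giving [3, 14, 12, 7].

[3, 14, 12, 7]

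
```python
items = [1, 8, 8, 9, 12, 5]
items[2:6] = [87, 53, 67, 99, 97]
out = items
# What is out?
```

items starts as [1, 8, 8, 9, 12, 5] (length 6). The slice items[2:6] covers indices [2, 3, 4, 5] with values [8, 9, 12, 5]. Replacing that slice with [87, 53, 67, 99, 97] (different length) produces [1, 8, 87, 53, 67, 99, 97].

[1, 8, 87, 53, 67, 99, 97]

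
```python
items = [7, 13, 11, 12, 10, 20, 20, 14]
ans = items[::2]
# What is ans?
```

items has length 8. The slice items[::2] selects indices [0, 2, 4, 6] (0->7, 2->11, 4->10, 6->20), giving [7, 11, 10, 20].

[7, 11, 10, 20]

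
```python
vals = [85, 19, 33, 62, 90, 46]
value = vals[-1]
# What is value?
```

vals has length 6. Negative index -1 maps to positive index 6 + (-1) = 5. vals[5] = 46.

46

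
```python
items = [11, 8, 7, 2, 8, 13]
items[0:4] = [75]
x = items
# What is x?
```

items starts as [11, 8, 7, 2, 8, 13] (length 6). The slice items[0:4] covers indices [0, 1, 2, 3] with values [11, 8, 7, 2]. Replacing that slice with [75] (different length) produces [75, 8, 13].

[75, 8, 13]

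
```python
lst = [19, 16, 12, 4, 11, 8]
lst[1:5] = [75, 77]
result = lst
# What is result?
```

lst starts as [19, 16, 12, 4, 11, 8] (length 6). The slice lst[1:5] covers indices [1, 2, 3, 4] with values [16, 12, 4, 11]. Replacing that slice with [75, 77] (different length) produces [19, 75, 77, 8].

[19, 75, 77, 8]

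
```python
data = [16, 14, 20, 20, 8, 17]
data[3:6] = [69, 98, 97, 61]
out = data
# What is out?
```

data starts as [16, 14, 20, 20, 8, 17] (length 6). The slice data[3:6] covers indices [3, 4, 5] with values [20, 8, 17]. Replacing that slice with [69, 98, 97, 61] (different length) produces [16, 14, 20, 69, 98, 97, 61].

[16, 14, 20, 69, 98, 97, 61]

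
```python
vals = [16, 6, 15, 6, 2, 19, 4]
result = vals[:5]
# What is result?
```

vals has length 7. The slice vals[:5] selects indices [0, 1, 2, 3, 4] (0->16, 1->6, 2->15, 3->6, 4->2), giving [16, 6, 15, 6, 2].

[16, 6, 15, 6, 2]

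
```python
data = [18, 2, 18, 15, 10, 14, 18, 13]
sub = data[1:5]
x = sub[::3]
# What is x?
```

data has length 8. The slice data[1:5] selects indices [1, 2, 3, 4] (1->2, 2->18, 3->15, 4->10), giving [2, 18, 15, 10]. So sub = [2, 18, 15, 10]. sub has length 4. The slice sub[::3] selects indices [0, 3] (0->2, 3->10), giving [2, 10].

[2, 10]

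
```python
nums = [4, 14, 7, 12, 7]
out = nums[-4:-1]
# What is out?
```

nums has length 5. The slice nums[-4:-1] selects indices [1, 2, 3] (1->14, 2->7, 3->12), giving [14, 7, 12].

[14, 7, 12]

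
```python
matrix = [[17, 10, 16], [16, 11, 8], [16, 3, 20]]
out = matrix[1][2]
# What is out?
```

matrix[1] = [16, 11, 8]. Taking column 2 of that row yields 8.

8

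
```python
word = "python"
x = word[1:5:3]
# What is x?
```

word has length 6. The slice word[1:5:3] selects indices [1, 4] (1->'y', 4->'o'), giving 'yo'.

'yo'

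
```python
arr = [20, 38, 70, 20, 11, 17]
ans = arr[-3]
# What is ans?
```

arr has length 6. Negative index -3 maps to positive index 6 + (-3) = 3. arr[3] = 20.

20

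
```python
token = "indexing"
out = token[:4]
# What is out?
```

token has length 8. The slice token[:4] selects indices [0, 1, 2, 3] (0->'i', 1->'n', 2->'d', 3->'e'), giving 'inde'.

'inde'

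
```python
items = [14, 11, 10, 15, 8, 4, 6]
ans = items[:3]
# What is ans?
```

items has length 7. The slice items[:3] selects indices [0, 1, 2] (0->14, 1->11, 2->10), giving [14, 11, 10].

[14, 11, 10]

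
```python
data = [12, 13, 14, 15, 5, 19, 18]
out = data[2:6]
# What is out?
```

data has length 7. The slice data[2:6] selects indices [2, 3, 4, 5] (2->14, 3->15, 4->5, 5->19), giving [14, 15, 5, 19].

[14, 15, 5, 19]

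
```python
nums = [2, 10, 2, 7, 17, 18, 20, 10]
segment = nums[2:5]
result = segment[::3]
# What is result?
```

nums has length 8. The slice nums[2:5] selects indices [2, 3, 4] (2->2, 3->7, 4->17), giving [2, 7, 17]. So segment = [2, 7, 17]. segment has length 3. The slice segment[::3] selects indices [0] (0->2), giving [2].

[2]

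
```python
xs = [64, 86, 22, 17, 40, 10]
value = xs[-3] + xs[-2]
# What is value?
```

xs has length 6. Negative index -3 maps to positive index 6 + (-3) = 3. xs[3] = 17.
xs has length 6. Negative index -2 maps to positive index 6 + (-2) = 4. xs[4] = 40.
Sum: 17 + 40 = 57.

57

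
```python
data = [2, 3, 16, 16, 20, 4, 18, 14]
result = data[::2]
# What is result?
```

data has length 8. The slice data[::2] selects indices [0, 2, 4, 6] (0->2, 2->16, 4->20, 6->18), giving [2, 16, 20, 18].

[2, 16, 20, 18]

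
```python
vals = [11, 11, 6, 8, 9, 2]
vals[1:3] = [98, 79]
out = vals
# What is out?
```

vals starts as [11, 11, 6, 8, 9, 2] (length 6). The slice vals[1:3] covers indices [1, 2] with values [11, 6]. Replacing that slice with [98, 79] (same length) produces [11, 98, 79, 8, 9, 2].

[11, 98, 79, 8, 9, 2]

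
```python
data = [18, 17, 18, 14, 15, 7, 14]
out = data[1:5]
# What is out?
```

data has length 7. The slice data[1:5] selects indices [1, 2, 3, 4] (1->17, 2->18, 3->14, 4->15), giving [17, 18, 14, 15].

[17, 18, 14, 15]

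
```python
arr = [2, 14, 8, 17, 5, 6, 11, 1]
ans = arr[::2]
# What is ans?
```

arr has length 8. The slice arr[::2] selects indices [0, 2, 4, 6] (0->2, 2->8, 4->5, 6->11), giving [2, 8, 5, 11].

[2, 8, 5, 11]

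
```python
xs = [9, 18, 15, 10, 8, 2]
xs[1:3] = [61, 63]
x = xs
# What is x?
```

xs starts as [9, 18, 15, 10, 8, 2] (length 6). The slice xs[1:3] covers indices [1, 2] with values [18, 15]. Replacing that slice with [61, 63] (same length) produces [9, 61, 63, 10, 8, 2].

[9, 61, 63, 10, 8, 2]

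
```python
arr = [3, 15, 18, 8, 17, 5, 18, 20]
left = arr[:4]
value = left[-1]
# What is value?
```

arr has length 8. The slice arr[:4] selects indices [0, 1, 2, 3] (0->3, 1->15, 2->18, 3->8), giving [3, 15, 18, 8]. So left = [3, 15, 18, 8]. Then left[-1] = 8.

8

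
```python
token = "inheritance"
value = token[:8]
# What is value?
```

token has length 11. The slice token[:8] selects indices [0, 1, 2, 3, 4, 5, 6, 7] (0->'i', 1->'n', 2->'h', 3->'e', 4->'r', 5->'i', 6->'t', 7->'a'), giving 'inherita'.

'inherita'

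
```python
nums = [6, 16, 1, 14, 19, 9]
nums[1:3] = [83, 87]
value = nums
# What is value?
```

nums starts as [6, 16, 1, 14, 19, 9] (length 6). The slice nums[1:3] covers indices [1, 2] with values [16, 1]. Replacing that slice with [83, 87] (same length) produces [6, 83, 87, 14, 19, 9].

[6, 83, 87, 14, 19, 9]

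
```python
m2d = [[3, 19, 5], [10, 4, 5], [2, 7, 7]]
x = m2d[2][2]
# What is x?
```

m2d[2] = [2, 7, 7]. Taking column 2 of that row yields 7.

7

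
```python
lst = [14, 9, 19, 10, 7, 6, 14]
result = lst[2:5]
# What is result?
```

lst has length 7. The slice lst[2:5] selects indices [2, 3, 4] (2->19, 3->10, 4->7), giving [19, 10, 7].

[19, 10, 7]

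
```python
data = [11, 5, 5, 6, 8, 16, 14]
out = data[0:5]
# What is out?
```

data has length 7. The slice data[0:5] selects indices [0, 1, 2, 3, 4] (0->11, 1->5, 2->5, 3->6, 4->8), giving [11, 5, 5, 6, 8].

[11, 5, 5, 6, 8]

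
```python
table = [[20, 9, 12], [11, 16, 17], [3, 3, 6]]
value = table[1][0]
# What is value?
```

table[1] = [11, 16, 17]. Taking column 0 of that row yields 11.

11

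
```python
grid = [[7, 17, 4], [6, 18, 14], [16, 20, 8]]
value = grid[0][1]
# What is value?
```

grid[0] = [7, 17, 4]. Taking column 1 of that row yields 17.

17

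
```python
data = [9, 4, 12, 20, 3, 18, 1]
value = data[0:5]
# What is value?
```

data has length 7. The slice data[0:5] selects indices [0, 1, 2, 3, 4] (0->9, 1->4, 2->12, 3->20, 4->3), giving [9, 4, 12, 20, 3].

[9, 4, 12, 20, 3]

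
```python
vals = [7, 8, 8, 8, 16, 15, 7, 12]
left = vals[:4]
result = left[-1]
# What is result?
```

vals has length 8. The slice vals[:4] selects indices [0, 1, 2, 3] (0->7, 1->8, 2->8, 3->8), giving [7, 8, 8, 8]. So left = [7, 8, 8, 8]. Then left[-1] = 8.

8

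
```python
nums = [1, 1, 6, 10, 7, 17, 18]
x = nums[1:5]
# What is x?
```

nums has length 7. The slice nums[1:5] selects indices [1, 2, 3, 4] (1->1, 2->6, 3->10, 4->7), giving [1, 6, 10, 7].

[1, 6, 10, 7]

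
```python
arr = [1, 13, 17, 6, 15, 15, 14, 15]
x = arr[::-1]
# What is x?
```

arr has length 8. The slice arr[::-1] selects indices [7, 6, 5, 4, 3, 2, 1, 0] (7->15, 6->14, 5->15, 4->15, 3->6, 2->17, 1->13, 0->1), giving [15, 14, 15, 15, 6, 17, 13, 1].

[15, 14, 15, 15, 6, 17, 13, 1]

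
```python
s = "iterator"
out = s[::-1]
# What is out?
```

s has length 8. The slice s[::-1] selects indices [7, 6, 5, 4, 3, 2, 1, 0] (7->'r', 6->'o', 5->'t', 4->'a', 3->'r', 2->'e', 1->'t', 0->'i'), giving 'rotareti'.

'rotareti'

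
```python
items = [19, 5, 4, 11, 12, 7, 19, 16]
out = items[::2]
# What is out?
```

items has length 8. The slice items[::2] selects indices [0, 2, 4, 6] (0->19, 2->4, 4->12, 6->19), giving [19, 4, 12, 19].

[19, 4, 12, 19]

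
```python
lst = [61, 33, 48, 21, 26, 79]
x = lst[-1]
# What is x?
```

lst has length 6. Negative index -1 maps to positive index 6 + (-1) = 5. lst[5] = 79.

79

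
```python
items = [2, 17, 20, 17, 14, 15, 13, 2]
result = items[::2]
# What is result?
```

items has length 8. The slice items[::2] selects indices [0, 2, 4, 6] (0->2, 2->20, 4->14, 6->13), giving [2, 20, 14, 13].

[2, 20, 14, 13]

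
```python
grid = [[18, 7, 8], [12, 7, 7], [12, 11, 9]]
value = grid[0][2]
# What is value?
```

grid[0] = [18, 7, 8]. Taking column 2 of that row yields 8.

8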